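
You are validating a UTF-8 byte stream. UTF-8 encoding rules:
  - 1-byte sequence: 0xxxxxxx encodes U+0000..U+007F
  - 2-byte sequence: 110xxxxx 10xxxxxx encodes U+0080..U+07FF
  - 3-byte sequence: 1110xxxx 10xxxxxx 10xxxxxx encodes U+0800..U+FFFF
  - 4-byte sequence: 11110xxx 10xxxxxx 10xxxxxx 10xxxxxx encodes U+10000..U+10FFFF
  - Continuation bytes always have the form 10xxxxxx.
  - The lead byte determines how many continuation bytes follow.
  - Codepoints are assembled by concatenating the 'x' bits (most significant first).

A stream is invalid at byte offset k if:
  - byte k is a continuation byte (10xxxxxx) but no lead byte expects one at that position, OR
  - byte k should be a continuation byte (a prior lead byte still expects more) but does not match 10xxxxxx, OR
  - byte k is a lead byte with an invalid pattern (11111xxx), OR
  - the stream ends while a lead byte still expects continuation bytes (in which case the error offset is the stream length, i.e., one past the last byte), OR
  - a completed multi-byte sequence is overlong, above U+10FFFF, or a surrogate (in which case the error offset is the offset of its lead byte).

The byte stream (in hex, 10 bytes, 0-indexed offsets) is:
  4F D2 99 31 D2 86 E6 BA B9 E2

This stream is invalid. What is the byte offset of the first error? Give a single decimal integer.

Byte[0]=4F: 1-byte ASCII. cp=U+004F
Byte[1]=D2: 2-byte lead, need 1 cont bytes. acc=0x12
Byte[2]=99: continuation. acc=(acc<<6)|0x19=0x499
Completed: cp=U+0499 (starts at byte 1)
Byte[3]=31: 1-byte ASCII. cp=U+0031
Byte[4]=D2: 2-byte lead, need 1 cont bytes. acc=0x12
Byte[5]=86: continuation. acc=(acc<<6)|0x06=0x486
Completed: cp=U+0486 (starts at byte 4)
Byte[6]=E6: 3-byte lead, need 2 cont bytes. acc=0x6
Byte[7]=BA: continuation. acc=(acc<<6)|0x3A=0x1BA
Byte[8]=B9: continuation. acc=(acc<<6)|0x39=0x6EB9
Completed: cp=U+6EB9 (starts at byte 6)
Byte[9]=E2: 3-byte lead, need 2 cont bytes. acc=0x2
Byte[10]: stream ended, expected continuation. INVALID

Answer: 10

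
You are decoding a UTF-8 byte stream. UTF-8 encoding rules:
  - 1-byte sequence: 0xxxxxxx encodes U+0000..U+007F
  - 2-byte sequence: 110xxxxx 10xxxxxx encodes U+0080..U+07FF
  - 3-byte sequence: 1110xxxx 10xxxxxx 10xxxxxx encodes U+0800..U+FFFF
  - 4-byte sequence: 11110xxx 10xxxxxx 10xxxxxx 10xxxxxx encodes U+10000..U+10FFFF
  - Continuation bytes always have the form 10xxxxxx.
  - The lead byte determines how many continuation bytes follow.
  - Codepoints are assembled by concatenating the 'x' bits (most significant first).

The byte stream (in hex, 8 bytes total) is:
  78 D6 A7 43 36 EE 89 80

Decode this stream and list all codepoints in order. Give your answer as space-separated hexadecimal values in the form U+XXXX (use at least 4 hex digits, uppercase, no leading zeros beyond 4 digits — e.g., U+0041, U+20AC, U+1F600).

Byte[0]=78: 1-byte ASCII. cp=U+0078
Byte[1]=D6: 2-byte lead, need 1 cont bytes. acc=0x16
Byte[2]=A7: continuation. acc=(acc<<6)|0x27=0x5A7
Completed: cp=U+05A7 (starts at byte 1)
Byte[3]=43: 1-byte ASCII. cp=U+0043
Byte[4]=36: 1-byte ASCII. cp=U+0036
Byte[5]=EE: 3-byte lead, need 2 cont bytes. acc=0xE
Byte[6]=89: continuation. acc=(acc<<6)|0x09=0x389
Byte[7]=80: continuation. acc=(acc<<6)|0x00=0xE240
Completed: cp=U+E240 (starts at byte 5)

Answer: U+0078 U+05A7 U+0043 U+0036 U+E240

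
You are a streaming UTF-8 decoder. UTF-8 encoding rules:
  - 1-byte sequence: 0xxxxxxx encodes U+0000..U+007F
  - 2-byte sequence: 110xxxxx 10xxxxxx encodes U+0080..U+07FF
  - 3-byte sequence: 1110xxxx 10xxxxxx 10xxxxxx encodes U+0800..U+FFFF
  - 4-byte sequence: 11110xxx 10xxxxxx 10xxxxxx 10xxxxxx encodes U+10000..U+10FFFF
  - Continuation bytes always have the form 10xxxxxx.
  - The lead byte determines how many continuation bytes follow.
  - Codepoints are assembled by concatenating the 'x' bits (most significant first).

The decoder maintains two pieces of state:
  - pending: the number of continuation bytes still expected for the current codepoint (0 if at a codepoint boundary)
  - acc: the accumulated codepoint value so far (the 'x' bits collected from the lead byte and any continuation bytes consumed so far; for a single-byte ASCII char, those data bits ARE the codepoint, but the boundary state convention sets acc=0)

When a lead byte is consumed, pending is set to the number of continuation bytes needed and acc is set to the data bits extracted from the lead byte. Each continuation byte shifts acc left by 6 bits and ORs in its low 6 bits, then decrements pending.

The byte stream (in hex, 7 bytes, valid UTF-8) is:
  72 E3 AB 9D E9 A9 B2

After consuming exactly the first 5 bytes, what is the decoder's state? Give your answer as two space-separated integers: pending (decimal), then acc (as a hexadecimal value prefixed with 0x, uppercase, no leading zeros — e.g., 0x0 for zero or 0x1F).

Byte[0]=72: 1-byte. pending=0, acc=0x0
Byte[1]=E3: 3-byte lead. pending=2, acc=0x3
Byte[2]=AB: continuation. acc=(acc<<6)|0x2B=0xEB, pending=1
Byte[3]=9D: continuation. acc=(acc<<6)|0x1D=0x3ADD, pending=0
Byte[4]=E9: 3-byte lead. pending=2, acc=0x9

Answer: 2 0x9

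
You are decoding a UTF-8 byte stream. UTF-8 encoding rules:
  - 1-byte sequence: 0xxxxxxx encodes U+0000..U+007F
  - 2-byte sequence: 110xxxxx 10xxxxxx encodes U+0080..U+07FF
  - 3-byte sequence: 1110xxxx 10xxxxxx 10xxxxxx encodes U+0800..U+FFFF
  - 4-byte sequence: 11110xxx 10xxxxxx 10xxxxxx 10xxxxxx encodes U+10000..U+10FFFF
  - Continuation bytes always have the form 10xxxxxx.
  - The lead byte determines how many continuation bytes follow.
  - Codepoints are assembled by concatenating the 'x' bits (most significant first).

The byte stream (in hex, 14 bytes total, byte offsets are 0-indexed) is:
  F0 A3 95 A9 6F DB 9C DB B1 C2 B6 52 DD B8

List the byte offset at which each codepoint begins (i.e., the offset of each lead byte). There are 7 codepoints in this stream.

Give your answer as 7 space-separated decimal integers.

Answer: 0 4 5 7 9 11 12

Derivation:
Byte[0]=F0: 4-byte lead, need 3 cont bytes. acc=0x0
Byte[1]=A3: continuation. acc=(acc<<6)|0x23=0x23
Byte[2]=95: continuation. acc=(acc<<6)|0x15=0x8D5
Byte[3]=A9: continuation. acc=(acc<<6)|0x29=0x23569
Completed: cp=U+23569 (starts at byte 0)
Byte[4]=6F: 1-byte ASCII. cp=U+006F
Byte[5]=DB: 2-byte lead, need 1 cont bytes. acc=0x1B
Byte[6]=9C: continuation. acc=(acc<<6)|0x1C=0x6DC
Completed: cp=U+06DC (starts at byte 5)
Byte[7]=DB: 2-byte lead, need 1 cont bytes. acc=0x1B
Byte[8]=B1: continuation. acc=(acc<<6)|0x31=0x6F1
Completed: cp=U+06F1 (starts at byte 7)
Byte[9]=C2: 2-byte lead, need 1 cont bytes. acc=0x2
Byte[10]=B6: continuation. acc=(acc<<6)|0x36=0xB6
Completed: cp=U+00B6 (starts at byte 9)
Byte[11]=52: 1-byte ASCII. cp=U+0052
Byte[12]=DD: 2-byte lead, need 1 cont bytes. acc=0x1D
Byte[13]=B8: continuation. acc=(acc<<6)|0x38=0x778
Completed: cp=U+0778 (starts at byte 12)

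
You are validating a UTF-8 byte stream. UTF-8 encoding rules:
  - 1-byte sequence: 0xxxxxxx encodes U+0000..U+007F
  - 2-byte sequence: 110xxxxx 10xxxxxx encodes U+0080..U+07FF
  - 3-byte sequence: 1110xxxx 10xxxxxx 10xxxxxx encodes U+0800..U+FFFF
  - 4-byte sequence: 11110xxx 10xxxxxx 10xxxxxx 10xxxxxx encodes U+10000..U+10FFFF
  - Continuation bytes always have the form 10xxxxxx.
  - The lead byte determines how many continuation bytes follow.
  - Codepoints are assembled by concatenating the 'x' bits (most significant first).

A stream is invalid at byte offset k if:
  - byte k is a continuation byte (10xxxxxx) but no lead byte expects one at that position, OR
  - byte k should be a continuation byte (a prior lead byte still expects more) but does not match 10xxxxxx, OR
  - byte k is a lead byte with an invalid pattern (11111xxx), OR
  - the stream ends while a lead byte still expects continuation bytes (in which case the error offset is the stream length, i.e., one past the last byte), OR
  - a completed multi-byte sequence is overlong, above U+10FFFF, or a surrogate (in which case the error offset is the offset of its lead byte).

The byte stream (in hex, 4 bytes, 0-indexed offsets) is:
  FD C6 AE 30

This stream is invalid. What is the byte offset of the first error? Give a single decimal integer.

Byte[0]=FD: INVALID lead byte (not 0xxx/110x/1110/11110)

Answer: 0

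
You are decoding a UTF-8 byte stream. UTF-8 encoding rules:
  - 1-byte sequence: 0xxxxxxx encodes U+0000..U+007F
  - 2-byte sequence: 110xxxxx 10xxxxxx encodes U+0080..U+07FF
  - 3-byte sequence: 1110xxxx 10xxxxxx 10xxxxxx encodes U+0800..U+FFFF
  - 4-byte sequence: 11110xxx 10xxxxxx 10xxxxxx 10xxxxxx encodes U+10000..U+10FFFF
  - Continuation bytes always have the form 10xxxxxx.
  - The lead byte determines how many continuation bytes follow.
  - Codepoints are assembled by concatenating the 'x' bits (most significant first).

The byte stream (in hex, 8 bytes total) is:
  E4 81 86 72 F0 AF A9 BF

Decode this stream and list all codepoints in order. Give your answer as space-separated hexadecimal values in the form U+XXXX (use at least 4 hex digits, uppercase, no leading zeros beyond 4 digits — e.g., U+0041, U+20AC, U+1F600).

Answer: U+4046 U+0072 U+2FA7F

Derivation:
Byte[0]=E4: 3-byte lead, need 2 cont bytes. acc=0x4
Byte[1]=81: continuation. acc=(acc<<6)|0x01=0x101
Byte[2]=86: continuation. acc=(acc<<6)|0x06=0x4046
Completed: cp=U+4046 (starts at byte 0)
Byte[3]=72: 1-byte ASCII. cp=U+0072
Byte[4]=F0: 4-byte lead, need 3 cont bytes. acc=0x0
Byte[5]=AF: continuation. acc=(acc<<6)|0x2F=0x2F
Byte[6]=A9: continuation. acc=(acc<<6)|0x29=0xBE9
Byte[7]=BF: continuation. acc=(acc<<6)|0x3F=0x2FA7F
Completed: cp=U+2FA7F (starts at byte 4)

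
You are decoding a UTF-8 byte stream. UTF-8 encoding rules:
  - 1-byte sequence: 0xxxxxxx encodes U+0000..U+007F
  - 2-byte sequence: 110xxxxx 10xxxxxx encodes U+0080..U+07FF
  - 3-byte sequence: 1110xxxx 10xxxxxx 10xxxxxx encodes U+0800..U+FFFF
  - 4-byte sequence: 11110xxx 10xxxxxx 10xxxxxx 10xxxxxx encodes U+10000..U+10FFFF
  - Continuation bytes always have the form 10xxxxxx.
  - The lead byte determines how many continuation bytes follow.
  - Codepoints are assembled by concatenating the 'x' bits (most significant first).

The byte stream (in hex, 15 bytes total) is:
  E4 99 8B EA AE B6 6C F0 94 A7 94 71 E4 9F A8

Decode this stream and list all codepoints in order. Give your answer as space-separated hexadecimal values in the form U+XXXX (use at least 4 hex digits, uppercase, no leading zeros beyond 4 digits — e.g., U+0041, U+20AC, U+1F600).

Answer: U+464B U+ABB6 U+006C U+149D4 U+0071 U+47E8

Derivation:
Byte[0]=E4: 3-byte lead, need 2 cont bytes. acc=0x4
Byte[1]=99: continuation. acc=(acc<<6)|0x19=0x119
Byte[2]=8B: continuation. acc=(acc<<6)|0x0B=0x464B
Completed: cp=U+464B (starts at byte 0)
Byte[3]=EA: 3-byte lead, need 2 cont bytes. acc=0xA
Byte[4]=AE: continuation. acc=(acc<<6)|0x2E=0x2AE
Byte[5]=B6: continuation. acc=(acc<<6)|0x36=0xABB6
Completed: cp=U+ABB6 (starts at byte 3)
Byte[6]=6C: 1-byte ASCII. cp=U+006C
Byte[7]=F0: 4-byte lead, need 3 cont bytes. acc=0x0
Byte[8]=94: continuation. acc=(acc<<6)|0x14=0x14
Byte[9]=A7: continuation. acc=(acc<<6)|0x27=0x527
Byte[10]=94: continuation. acc=(acc<<6)|0x14=0x149D4
Completed: cp=U+149D4 (starts at byte 7)
Byte[11]=71: 1-byte ASCII. cp=U+0071
Byte[12]=E4: 3-byte lead, need 2 cont bytes. acc=0x4
Byte[13]=9F: continuation. acc=(acc<<6)|0x1F=0x11F
Byte[14]=A8: continuation. acc=(acc<<6)|0x28=0x47E8
Completed: cp=U+47E8 (starts at byte 12)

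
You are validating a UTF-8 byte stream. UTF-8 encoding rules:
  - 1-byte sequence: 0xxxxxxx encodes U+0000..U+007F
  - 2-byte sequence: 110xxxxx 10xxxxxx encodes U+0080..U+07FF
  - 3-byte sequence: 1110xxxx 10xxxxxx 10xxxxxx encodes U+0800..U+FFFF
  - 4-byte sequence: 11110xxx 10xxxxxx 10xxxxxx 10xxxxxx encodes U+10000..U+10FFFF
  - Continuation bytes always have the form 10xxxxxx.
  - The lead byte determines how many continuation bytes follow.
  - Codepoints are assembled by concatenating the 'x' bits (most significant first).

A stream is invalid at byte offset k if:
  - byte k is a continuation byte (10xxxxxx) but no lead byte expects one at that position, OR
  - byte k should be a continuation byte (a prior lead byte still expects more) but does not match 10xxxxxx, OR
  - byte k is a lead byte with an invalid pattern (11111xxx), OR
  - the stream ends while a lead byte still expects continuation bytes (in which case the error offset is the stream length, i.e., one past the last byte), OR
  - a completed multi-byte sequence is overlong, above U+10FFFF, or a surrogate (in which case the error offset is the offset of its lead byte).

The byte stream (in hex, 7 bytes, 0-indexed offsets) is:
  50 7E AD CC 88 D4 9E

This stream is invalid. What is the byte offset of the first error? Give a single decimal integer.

Byte[0]=50: 1-byte ASCII. cp=U+0050
Byte[1]=7E: 1-byte ASCII. cp=U+007E
Byte[2]=AD: INVALID lead byte (not 0xxx/110x/1110/11110)

Answer: 2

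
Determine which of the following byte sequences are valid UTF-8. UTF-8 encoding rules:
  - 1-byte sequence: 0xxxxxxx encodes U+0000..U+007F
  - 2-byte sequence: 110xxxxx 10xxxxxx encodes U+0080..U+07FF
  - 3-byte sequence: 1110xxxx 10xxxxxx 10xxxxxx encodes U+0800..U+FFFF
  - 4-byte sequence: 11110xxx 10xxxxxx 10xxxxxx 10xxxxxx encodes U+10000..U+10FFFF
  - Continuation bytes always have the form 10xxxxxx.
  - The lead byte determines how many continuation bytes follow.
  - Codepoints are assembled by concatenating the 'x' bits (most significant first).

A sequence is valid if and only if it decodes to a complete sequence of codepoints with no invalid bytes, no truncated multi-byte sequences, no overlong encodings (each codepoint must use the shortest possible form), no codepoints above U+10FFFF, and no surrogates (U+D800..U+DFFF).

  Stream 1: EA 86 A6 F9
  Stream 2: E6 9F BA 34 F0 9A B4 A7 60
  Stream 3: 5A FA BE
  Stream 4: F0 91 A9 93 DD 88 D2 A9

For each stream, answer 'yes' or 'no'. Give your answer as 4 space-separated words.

Answer: no yes no yes

Derivation:
Stream 1: error at byte offset 3. INVALID
Stream 2: decodes cleanly. VALID
Stream 3: error at byte offset 1. INVALID
Stream 4: decodes cleanly. VALID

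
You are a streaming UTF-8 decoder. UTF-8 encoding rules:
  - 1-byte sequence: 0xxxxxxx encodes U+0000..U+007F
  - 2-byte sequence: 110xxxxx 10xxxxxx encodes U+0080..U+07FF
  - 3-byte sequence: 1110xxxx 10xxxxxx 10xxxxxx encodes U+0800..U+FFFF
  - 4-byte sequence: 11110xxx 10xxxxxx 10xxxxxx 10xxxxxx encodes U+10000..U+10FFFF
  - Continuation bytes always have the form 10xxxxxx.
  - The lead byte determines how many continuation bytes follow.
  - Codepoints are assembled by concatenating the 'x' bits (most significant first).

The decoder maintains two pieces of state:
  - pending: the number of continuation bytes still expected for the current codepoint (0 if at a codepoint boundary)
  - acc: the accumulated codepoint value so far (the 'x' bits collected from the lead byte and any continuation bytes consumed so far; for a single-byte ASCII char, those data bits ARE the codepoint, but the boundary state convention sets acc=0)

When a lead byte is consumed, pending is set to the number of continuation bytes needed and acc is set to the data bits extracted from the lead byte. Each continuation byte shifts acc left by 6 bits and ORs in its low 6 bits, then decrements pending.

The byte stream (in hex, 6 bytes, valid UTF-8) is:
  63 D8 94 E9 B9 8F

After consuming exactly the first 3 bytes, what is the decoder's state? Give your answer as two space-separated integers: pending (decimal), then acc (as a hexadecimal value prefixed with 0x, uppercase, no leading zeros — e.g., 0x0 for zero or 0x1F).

Answer: 0 0x614

Derivation:
Byte[0]=63: 1-byte. pending=0, acc=0x0
Byte[1]=D8: 2-byte lead. pending=1, acc=0x18
Byte[2]=94: continuation. acc=(acc<<6)|0x14=0x614, pending=0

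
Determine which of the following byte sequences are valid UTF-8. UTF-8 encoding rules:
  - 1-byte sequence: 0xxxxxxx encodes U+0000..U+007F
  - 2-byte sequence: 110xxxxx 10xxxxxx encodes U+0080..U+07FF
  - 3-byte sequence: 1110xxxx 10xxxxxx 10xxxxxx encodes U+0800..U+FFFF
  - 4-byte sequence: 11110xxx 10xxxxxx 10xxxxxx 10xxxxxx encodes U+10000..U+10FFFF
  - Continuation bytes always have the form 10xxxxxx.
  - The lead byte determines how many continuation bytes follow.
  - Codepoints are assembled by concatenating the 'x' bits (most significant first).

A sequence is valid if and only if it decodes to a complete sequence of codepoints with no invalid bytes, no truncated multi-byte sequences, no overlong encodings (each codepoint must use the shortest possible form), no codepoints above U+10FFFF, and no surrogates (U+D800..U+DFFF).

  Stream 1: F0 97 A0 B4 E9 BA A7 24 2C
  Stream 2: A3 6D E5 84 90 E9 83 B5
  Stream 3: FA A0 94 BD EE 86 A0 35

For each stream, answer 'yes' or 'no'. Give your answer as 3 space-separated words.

Stream 1: decodes cleanly. VALID
Stream 2: error at byte offset 0. INVALID
Stream 3: error at byte offset 0. INVALID

Answer: yes no no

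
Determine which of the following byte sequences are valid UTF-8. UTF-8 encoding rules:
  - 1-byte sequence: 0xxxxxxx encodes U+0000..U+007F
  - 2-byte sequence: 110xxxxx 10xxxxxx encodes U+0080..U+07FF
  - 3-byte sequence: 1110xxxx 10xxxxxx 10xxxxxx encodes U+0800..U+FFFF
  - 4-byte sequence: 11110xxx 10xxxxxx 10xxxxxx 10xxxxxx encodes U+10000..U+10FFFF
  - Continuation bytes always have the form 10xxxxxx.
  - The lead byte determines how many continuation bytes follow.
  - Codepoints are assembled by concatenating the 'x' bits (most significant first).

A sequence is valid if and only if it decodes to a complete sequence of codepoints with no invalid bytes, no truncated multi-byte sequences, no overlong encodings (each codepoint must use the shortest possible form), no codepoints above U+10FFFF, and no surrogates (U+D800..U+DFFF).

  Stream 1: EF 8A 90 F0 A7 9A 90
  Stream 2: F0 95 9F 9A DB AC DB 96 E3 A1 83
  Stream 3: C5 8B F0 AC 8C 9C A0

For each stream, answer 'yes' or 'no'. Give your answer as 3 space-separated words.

Answer: yes yes no

Derivation:
Stream 1: decodes cleanly. VALID
Stream 2: decodes cleanly. VALID
Stream 3: error at byte offset 6. INVALID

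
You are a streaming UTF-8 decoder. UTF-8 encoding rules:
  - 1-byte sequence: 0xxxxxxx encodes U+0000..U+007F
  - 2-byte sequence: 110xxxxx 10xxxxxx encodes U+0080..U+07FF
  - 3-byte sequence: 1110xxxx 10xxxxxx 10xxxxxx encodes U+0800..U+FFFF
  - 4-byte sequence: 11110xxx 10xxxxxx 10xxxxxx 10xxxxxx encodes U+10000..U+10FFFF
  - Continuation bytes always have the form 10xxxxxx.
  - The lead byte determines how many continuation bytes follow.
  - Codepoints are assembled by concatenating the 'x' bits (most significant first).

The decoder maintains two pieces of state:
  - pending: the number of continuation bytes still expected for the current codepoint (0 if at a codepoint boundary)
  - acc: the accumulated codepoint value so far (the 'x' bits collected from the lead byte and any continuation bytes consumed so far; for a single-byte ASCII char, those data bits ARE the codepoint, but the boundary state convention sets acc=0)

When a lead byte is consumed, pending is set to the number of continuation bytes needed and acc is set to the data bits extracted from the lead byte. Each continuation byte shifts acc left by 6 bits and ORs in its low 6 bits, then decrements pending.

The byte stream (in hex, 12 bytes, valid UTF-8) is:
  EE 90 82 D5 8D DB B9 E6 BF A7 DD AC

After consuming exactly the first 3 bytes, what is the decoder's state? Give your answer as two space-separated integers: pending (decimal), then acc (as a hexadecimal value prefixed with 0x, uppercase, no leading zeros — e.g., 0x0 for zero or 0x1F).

Answer: 0 0xE402

Derivation:
Byte[0]=EE: 3-byte lead. pending=2, acc=0xE
Byte[1]=90: continuation. acc=(acc<<6)|0x10=0x390, pending=1
Byte[2]=82: continuation. acc=(acc<<6)|0x02=0xE402, pending=0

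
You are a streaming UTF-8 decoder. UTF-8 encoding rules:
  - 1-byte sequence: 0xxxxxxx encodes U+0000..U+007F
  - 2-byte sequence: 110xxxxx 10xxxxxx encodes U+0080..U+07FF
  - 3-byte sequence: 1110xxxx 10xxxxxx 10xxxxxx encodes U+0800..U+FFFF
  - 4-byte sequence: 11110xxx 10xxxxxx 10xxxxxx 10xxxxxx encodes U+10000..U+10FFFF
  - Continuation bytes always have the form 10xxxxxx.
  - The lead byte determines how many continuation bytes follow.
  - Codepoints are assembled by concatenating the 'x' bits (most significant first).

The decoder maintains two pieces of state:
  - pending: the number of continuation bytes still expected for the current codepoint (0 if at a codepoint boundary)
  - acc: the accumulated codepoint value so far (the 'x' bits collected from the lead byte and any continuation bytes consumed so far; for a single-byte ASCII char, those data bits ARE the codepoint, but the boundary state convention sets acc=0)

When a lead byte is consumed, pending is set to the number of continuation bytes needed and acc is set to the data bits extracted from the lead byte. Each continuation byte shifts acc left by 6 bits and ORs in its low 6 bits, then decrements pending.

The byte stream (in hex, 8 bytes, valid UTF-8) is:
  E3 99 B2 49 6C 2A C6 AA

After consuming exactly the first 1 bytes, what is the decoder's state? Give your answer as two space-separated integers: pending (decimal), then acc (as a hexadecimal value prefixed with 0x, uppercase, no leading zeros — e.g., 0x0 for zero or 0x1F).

Byte[0]=E3: 3-byte lead. pending=2, acc=0x3

Answer: 2 0x3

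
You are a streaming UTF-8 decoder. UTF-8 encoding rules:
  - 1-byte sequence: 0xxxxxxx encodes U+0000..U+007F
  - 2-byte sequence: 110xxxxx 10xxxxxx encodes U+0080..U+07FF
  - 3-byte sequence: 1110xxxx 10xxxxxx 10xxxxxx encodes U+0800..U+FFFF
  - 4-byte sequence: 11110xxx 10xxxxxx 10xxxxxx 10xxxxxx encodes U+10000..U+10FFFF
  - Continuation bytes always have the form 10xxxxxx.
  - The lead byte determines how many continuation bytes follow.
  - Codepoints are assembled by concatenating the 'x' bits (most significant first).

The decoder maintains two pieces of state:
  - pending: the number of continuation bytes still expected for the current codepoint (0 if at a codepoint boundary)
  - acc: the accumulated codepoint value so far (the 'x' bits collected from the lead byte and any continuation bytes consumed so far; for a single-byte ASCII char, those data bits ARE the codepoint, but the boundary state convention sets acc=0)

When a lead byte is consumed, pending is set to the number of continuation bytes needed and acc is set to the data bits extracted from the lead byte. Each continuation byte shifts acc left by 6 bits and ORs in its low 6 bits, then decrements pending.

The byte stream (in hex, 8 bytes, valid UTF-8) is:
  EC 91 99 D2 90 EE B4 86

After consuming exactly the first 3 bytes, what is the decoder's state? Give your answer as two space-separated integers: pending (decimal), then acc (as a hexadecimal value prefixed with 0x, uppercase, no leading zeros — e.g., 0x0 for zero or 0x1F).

Answer: 0 0xC459

Derivation:
Byte[0]=EC: 3-byte lead. pending=2, acc=0xC
Byte[1]=91: continuation. acc=(acc<<6)|0x11=0x311, pending=1
Byte[2]=99: continuation. acc=(acc<<6)|0x19=0xC459, pending=0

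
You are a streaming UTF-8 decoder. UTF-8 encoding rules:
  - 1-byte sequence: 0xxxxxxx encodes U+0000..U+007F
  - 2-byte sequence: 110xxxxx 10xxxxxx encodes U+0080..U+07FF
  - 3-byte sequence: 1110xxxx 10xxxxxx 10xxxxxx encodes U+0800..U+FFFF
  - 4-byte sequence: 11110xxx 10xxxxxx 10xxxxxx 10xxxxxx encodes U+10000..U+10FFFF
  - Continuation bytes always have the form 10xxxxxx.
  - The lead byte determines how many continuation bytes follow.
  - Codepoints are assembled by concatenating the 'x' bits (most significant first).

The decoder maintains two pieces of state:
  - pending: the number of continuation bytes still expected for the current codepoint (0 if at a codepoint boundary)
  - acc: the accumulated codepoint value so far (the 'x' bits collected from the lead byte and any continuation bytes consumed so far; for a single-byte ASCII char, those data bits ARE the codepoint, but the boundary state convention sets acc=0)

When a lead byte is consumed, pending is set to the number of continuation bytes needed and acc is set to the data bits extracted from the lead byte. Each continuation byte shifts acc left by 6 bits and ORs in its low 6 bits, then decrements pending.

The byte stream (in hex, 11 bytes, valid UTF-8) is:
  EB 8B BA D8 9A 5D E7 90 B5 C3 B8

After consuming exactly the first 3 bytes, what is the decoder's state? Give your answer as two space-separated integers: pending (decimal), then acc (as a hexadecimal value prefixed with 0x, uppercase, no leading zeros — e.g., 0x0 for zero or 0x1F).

Byte[0]=EB: 3-byte lead. pending=2, acc=0xB
Byte[1]=8B: continuation. acc=(acc<<6)|0x0B=0x2CB, pending=1
Byte[2]=BA: continuation. acc=(acc<<6)|0x3A=0xB2FA, pending=0

Answer: 0 0xB2FA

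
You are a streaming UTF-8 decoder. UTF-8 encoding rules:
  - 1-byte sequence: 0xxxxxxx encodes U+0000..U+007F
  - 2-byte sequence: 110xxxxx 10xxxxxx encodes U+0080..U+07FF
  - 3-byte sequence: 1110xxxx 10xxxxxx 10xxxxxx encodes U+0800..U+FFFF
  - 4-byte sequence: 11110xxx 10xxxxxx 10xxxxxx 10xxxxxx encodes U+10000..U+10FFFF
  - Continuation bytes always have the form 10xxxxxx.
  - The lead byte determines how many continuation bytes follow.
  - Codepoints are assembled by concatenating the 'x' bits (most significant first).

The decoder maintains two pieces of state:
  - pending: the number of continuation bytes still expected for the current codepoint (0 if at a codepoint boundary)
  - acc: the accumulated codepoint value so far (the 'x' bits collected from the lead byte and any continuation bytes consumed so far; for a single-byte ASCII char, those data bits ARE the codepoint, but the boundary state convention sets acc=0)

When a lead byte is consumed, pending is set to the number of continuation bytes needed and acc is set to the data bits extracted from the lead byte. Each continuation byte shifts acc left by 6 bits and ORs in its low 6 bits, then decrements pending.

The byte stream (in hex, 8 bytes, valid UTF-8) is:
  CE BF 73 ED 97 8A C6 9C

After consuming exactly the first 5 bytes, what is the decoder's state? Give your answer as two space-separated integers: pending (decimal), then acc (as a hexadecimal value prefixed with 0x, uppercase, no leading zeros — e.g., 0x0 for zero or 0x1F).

Byte[0]=CE: 2-byte lead. pending=1, acc=0xE
Byte[1]=BF: continuation. acc=(acc<<6)|0x3F=0x3BF, pending=0
Byte[2]=73: 1-byte. pending=0, acc=0x0
Byte[3]=ED: 3-byte lead. pending=2, acc=0xD
Byte[4]=97: continuation. acc=(acc<<6)|0x17=0x357, pending=1

Answer: 1 0x357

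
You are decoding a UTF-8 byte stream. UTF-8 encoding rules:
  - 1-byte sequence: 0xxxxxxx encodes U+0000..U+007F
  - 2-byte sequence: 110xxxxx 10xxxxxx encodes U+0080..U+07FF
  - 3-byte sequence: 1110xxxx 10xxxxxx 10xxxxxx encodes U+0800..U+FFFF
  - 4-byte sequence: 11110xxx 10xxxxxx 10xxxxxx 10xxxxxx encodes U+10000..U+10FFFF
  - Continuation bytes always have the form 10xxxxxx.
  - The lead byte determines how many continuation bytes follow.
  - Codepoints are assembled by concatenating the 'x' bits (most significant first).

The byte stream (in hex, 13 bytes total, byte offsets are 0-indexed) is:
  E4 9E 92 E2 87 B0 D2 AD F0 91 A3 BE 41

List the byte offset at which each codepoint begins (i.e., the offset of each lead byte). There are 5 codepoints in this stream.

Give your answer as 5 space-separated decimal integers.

Answer: 0 3 6 8 12

Derivation:
Byte[0]=E4: 3-byte lead, need 2 cont bytes. acc=0x4
Byte[1]=9E: continuation. acc=(acc<<6)|0x1E=0x11E
Byte[2]=92: continuation. acc=(acc<<6)|0x12=0x4792
Completed: cp=U+4792 (starts at byte 0)
Byte[3]=E2: 3-byte lead, need 2 cont bytes. acc=0x2
Byte[4]=87: continuation. acc=(acc<<6)|0x07=0x87
Byte[5]=B0: continuation. acc=(acc<<6)|0x30=0x21F0
Completed: cp=U+21F0 (starts at byte 3)
Byte[6]=D2: 2-byte lead, need 1 cont bytes. acc=0x12
Byte[7]=AD: continuation. acc=(acc<<6)|0x2D=0x4AD
Completed: cp=U+04AD (starts at byte 6)
Byte[8]=F0: 4-byte lead, need 3 cont bytes. acc=0x0
Byte[9]=91: continuation. acc=(acc<<6)|0x11=0x11
Byte[10]=A3: continuation. acc=(acc<<6)|0x23=0x463
Byte[11]=BE: continuation. acc=(acc<<6)|0x3E=0x118FE
Completed: cp=U+118FE (starts at byte 8)
Byte[12]=41: 1-byte ASCII. cp=U+0041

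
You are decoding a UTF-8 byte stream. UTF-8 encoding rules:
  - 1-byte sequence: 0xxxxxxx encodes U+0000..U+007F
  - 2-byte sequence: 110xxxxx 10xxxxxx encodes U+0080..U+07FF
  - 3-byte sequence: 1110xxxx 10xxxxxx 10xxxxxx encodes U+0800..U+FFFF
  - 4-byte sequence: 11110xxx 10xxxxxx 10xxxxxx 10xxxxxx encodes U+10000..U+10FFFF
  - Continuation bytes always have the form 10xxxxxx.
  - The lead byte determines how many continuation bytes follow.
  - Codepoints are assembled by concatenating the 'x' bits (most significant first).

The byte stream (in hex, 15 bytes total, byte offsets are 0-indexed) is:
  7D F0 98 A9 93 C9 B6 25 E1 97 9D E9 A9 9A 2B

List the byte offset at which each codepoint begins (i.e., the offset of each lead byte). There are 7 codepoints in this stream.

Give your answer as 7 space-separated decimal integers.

Answer: 0 1 5 7 8 11 14

Derivation:
Byte[0]=7D: 1-byte ASCII. cp=U+007D
Byte[1]=F0: 4-byte lead, need 3 cont bytes. acc=0x0
Byte[2]=98: continuation. acc=(acc<<6)|0x18=0x18
Byte[3]=A9: continuation. acc=(acc<<6)|0x29=0x629
Byte[4]=93: continuation. acc=(acc<<6)|0x13=0x18A53
Completed: cp=U+18A53 (starts at byte 1)
Byte[5]=C9: 2-byte lead, need 1 cont bytes. acc=0x9
Byte[6]=B6: continuation. acc=(acc<<6)|0x36=0x276
Completed: cp=U+0276 (starts at byte 5)
Byte[7]=25: 1-byte ASCII. cp=U+0025
Byte[8]=E1: 3-byte lead, need 2 cont bytes. acc=0x1
Byte[9]=97: continuation. acc=(acc<<6)|0x17=0x57
Byte[10]=9D: continuation. acc=(acc<<6)|0x1D=0x15DD
Completed: cp=U+15DD (starts at byte 8)
Byte[11]=E9: 3-byte lead, need 2 cont bytes. acc=0x9
Byte[12]=A9: continuation. acc=(acc<<6)|0x29=0x269
Byte[13]=9A: continuation. acc=(acc<<6)|0x1A=0x9A5A
Completed: cp=U+9A5A (starts at byte 11)
Byte[14]=2B: 1-byte ASCII. cp=U+002B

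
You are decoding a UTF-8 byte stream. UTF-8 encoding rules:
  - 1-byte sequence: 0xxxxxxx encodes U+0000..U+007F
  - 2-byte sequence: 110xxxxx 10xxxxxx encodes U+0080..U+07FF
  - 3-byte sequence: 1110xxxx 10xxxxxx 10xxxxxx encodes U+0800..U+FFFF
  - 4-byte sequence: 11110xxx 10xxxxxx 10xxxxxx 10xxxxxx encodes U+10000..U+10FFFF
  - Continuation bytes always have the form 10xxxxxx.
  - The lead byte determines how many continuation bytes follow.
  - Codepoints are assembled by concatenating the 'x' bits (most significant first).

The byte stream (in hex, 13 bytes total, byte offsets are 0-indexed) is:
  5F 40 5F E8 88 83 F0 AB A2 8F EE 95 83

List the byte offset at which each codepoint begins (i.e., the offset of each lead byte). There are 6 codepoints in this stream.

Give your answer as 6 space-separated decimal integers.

Answer: 0 1 2 3 6 10

Derivation:
Byte[0]=5F: 1-byte ASCII. cp=U+005F
Byte[1]=40: 1-byte ASCII. cp=U+0040
Byte[2]=5F: 1-byte ASCII. cp=U+005F
Byte[3]=E8: 3-byte lead, need 2 cont bytes. acc=0x8
Byte[4]=88: continuation. acc=(acc<<6)|0x08=0x208
Byte[5]=83: continuation. acc=(acc<<6)|0x03=0x8203
Completed: cp=U+8203 (starts at byte 3)
Byte[6]=F0: 4-byte lead, need 3 cont bytes. acc=0x0
Byte[7]=AB: continuation. acc=(acc<<6)|0x2B=0x2B
Byte[8]=A2: continuation. acc=(acc<<6)|0x22=0xAE2
Byte[9]=8F: continuation. acc=(acc<<6)|0x0F=0x2B88F
Completed: cp=U+2B88F (starts at byte 6)
Byte[10]=EE: 3-byte lead, need 2 cont bytes. acc=0xE
Byte[11]=95: continuation. acc=(acc<<6)|0x15=0x395
Byte[12]=83: continuation. acc=(acc<<6)|0x03=0xE543
Completed: cp=U+E543 (starts at byte 10)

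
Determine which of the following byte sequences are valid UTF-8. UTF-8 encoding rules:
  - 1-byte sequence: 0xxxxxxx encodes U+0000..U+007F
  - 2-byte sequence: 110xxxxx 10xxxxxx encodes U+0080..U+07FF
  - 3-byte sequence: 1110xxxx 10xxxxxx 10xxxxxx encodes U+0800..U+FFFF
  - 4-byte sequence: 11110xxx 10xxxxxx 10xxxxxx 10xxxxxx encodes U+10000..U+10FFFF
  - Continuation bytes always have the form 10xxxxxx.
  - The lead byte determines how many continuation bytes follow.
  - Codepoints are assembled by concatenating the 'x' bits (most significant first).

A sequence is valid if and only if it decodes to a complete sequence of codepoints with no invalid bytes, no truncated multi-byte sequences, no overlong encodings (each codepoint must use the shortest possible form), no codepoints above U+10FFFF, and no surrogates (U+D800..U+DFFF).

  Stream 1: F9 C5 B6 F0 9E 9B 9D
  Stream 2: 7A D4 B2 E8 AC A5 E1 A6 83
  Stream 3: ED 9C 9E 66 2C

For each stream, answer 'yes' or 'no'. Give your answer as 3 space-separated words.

Answer: no yes yes

Derivation:
Stream 1: error at byte offset 0. INVALID
Stream 2: decodes cleanly. VALID
Stream 3: decodes cleanly. VALID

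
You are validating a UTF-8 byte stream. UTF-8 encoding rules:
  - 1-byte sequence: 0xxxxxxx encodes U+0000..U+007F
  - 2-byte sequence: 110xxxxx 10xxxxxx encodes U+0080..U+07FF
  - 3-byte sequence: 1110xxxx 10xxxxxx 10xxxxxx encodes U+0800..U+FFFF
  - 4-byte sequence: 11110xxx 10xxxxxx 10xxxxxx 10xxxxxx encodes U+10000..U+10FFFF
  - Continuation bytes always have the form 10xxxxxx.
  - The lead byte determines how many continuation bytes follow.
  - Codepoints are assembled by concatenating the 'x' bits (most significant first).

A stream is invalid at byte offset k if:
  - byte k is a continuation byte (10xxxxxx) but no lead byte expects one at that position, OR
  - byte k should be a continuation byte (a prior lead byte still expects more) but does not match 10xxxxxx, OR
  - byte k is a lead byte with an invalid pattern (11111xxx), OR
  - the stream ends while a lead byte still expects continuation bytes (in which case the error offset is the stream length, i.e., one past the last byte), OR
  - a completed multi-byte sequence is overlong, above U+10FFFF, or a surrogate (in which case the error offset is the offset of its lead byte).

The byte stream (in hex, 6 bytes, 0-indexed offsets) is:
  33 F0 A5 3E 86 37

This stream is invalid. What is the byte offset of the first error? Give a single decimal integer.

Answer: 3

Derivation:
Byte[0]=33: 1-byte ASCII. cp=U+0033
Byte[1]=F0: 4-byte lead, need 3 cont bytes. acc=0x0
Byte[2]=A5: continuation. acc=(acc<<6)|0x25=0x25
Byte[3]=3E: expected 10xxxxxx continuation. INVALID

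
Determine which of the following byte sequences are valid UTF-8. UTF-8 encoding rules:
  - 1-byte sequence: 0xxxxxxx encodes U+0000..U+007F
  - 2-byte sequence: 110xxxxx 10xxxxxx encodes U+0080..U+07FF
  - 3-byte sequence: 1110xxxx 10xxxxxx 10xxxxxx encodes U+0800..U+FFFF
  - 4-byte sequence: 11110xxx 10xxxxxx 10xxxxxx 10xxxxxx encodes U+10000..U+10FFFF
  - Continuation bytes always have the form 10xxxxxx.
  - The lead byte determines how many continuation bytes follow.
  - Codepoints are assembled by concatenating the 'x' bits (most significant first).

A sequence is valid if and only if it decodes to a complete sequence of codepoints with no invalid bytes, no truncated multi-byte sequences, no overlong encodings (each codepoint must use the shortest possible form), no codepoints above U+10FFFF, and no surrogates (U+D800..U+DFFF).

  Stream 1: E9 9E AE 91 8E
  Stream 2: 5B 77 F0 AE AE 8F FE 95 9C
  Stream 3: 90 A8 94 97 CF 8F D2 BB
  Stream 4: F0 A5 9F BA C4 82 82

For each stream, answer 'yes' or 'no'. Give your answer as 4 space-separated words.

Answer: no no no no

Derivation:
Stream 1: error at byte offset 3. INVALID
Stream 2: error at byte offset 6. INVALID
Stream 3: error at byte offset 0. INVALID
Stream 4: error at byte offset 6. INVALID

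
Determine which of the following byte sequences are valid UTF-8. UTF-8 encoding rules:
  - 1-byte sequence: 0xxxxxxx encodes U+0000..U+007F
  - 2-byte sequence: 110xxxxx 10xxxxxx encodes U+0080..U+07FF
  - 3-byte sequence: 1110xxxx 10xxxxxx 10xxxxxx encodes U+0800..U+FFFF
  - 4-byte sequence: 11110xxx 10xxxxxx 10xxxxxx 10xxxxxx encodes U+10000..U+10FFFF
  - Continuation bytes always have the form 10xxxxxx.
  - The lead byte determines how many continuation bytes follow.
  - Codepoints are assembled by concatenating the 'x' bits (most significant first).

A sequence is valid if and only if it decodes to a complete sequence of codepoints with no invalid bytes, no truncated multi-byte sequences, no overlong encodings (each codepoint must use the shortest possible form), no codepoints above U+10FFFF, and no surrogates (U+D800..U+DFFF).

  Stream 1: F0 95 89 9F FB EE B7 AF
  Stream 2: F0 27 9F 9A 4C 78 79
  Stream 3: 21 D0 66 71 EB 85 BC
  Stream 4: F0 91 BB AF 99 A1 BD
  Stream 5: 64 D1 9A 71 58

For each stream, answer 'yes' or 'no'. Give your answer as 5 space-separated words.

Stream 1: error at byte offset 4. INVALID
Stream 2: error at byte offset 1. INVALID
Stream 3: error at byte offset 2. INVALID
Stream 4: error at byte offset 4. INVALID
Stream 5: decodes cleanly. VALID

Answer: no no no no yes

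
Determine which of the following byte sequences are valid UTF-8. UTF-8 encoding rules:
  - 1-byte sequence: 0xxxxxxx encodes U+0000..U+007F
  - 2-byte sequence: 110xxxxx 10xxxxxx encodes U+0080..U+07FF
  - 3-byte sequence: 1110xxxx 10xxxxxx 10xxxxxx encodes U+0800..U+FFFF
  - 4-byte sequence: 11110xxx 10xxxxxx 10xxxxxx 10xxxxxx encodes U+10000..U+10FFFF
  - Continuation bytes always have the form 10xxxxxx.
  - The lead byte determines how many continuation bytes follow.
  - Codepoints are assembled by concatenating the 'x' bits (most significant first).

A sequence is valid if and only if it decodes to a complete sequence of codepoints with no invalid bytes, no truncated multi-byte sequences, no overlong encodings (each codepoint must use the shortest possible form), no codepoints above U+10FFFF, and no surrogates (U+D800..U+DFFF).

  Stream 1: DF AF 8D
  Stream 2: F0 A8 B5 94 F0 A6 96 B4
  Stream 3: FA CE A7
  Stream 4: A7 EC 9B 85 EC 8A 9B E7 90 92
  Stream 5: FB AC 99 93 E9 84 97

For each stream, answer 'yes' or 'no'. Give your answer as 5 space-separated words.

Answer: no yes no no no

Derivation:
Stream 1: error at byte offset 2. INVALID
Stream 2: decodes cleanly. VALID
Stream 3: error at byte offset 0. INVALID
Stream 4: error at byte offset 0. INVALID
Stream 5: error at byte offset 0. INVALID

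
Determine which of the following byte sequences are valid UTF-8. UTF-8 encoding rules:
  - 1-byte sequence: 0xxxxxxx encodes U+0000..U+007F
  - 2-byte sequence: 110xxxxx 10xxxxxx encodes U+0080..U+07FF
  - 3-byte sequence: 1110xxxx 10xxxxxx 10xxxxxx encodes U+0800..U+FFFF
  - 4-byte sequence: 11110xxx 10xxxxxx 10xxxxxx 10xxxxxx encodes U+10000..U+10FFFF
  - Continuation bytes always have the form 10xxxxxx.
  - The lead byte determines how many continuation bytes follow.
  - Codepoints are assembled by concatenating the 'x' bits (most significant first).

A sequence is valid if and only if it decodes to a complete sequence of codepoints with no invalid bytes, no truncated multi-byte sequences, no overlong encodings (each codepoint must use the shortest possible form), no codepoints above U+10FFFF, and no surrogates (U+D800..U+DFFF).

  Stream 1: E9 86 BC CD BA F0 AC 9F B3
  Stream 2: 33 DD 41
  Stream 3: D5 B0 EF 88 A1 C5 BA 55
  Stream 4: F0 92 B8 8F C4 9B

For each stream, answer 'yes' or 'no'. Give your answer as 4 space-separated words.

Stream 1: decodes cleanly. VALID
Stream 2: error at byte offset 2. INVALID
Stream 3: decodes cleanly. VALID
Stream 4: decodes cleanly. VALID

Answer: yes no yes yes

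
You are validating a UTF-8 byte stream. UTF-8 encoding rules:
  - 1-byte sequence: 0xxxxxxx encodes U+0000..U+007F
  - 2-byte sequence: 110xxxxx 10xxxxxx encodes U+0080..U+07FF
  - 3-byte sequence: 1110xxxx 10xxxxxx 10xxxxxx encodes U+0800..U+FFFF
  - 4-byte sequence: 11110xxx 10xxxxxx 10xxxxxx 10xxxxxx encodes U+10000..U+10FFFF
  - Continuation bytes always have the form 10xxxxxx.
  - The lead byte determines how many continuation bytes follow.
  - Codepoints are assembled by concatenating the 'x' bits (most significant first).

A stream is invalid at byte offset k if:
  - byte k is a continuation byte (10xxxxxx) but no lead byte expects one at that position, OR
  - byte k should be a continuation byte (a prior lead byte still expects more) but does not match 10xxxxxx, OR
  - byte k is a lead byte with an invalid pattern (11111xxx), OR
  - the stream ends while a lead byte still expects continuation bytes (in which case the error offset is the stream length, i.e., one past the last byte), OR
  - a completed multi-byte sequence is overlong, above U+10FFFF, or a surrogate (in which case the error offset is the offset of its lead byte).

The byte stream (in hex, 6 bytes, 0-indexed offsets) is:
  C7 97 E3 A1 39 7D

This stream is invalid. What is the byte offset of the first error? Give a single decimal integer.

Answer: 4

Derivation:
Byte[0]=C7: 2-byte lead, need 1 cont bytes. acc=0x7
Byte[1]=97: continuation. acc=(acc<<6)|0x17=0x1D7
Completed: cp=U+01D7 (starts at byte 0)
Byte[2]=E3: 3-byte lead, need 2 cont bytes. acc=0x3
Byte[3]=A1: continuation. acc=(acc<<6)|0x21=0xE1
Byte[4]=39: expected 10xxxxxx continuation. INVALID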